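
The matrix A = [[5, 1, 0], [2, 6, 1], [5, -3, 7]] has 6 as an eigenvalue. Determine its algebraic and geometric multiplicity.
The characteristic polynomial is (x - 6)^3, so the factor x - 6 appears with exponent 3: the algebraic multiplicity is 3.

rank(A - 6I) = 2, so the eigenspace has dimension 3 - 2 = 1: the geometric multiplicity is 1.

Since 1 < 3, A is not diagonalizable.

algebraic multiplicity 3, geometric multiplicity 1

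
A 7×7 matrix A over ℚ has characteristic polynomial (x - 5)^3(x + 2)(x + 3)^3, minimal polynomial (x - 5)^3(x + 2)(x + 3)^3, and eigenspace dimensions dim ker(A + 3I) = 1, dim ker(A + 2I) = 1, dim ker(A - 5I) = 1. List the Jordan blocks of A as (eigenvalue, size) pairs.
Jordan blocks: (-3, 3), (-2, 1), (5, 3)

λ = -3: algebraic multiplicity 3 (exponent in χ_A), largest block size 3 (exponent in m_A), 1 block (geometric multiplicity). This forces block sizes [3].
λ = -2: algebraic multiplicity 1 (exponent in χ_A), largest block size 1 (exponent in m_A), 1 block (geometric multiplicity). This forces block sizes [1].
λ = 5: algebraic multiplicity 3 (exponent in χ_A), largest block size 3 (exponent in m_A), 1 block (geometric multiplicity). This forces block sizes [3].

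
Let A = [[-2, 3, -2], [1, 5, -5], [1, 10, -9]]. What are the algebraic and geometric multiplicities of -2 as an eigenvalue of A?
The characteristic polynomial is (x + 2)^3, so the factor x + 2 appears with exponent 3: the algebraic multiplicity is 3.

rank(A + 2I) = 2, so the eigenspace has dimension 3 - 2 = 1: the geometric multiplicity is 1.

Since 1 < 3, A is not diagonalizable.

algebraic multiplicity 3, geometric multiplicity 1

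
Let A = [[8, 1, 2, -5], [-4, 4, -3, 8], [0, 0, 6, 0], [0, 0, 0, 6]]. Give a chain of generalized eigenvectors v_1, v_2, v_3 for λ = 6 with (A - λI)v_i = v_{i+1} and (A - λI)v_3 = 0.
We seek v_1 ∈ ker((A - 6I)^3) \ ker((A - 6I)^2), then set v_{i+1} = (A - 6I) v_i.

One such chain is v_1 = [[0, -4, -3, -2]]^T, v_2 = [[0, 1, 0, 0]]^T, v_3 = [[1, -2, 0, 0]]^T. Check: (A - 6I) v_3 = [[0, 0, 0, 0]]^T = 0.

v_1 = [[0, -4, -3, -2]]^T, v_2 = [[0, 1, 0, 0]]^T, v_3 = [[1, -2, 0, 0]]^T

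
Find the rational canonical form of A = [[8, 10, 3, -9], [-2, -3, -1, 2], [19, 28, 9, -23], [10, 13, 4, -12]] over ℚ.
R = [[0, 0, 0, 1], [1, 0, 0, -2], [0, 1, 0, 0], [0, 0, 1, 2]]

The invariant factors of A (the non-unit diagonal entries of the Smith normal form of xI - A over ℚ[x]) are (x - 1)^3(x + 1), each dividing the next. The characteristic polynomial is their product, (x - 1)^3(x + 1).

The rational canonical form is the block-diagonal matrix of companion matrices C(f_i):
R = [[0, 0, 0, 1], [1, 0, 0, -2], [0, 1, 0, 0], [0, 0, 1, 2]].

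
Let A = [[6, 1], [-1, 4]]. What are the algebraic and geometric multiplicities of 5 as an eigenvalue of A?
algebraic multiplicity 2, geometric multiplicity 1

The characteristic polynomial is (x - 5)^2, so the factor x - 5 appears with exponent 2: the algebraic multiplicity is 2.

rank(A - 5I) = 1, so the eigenspace has dimension 2 - 1 = 1: the geometric multiplicity is 1.

Since 1 < 2, A is not diagonalizable.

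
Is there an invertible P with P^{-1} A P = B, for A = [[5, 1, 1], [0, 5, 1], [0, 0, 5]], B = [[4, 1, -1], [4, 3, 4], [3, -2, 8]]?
Two matrices over a field are similar if and only if they have the same invariant factors.

Both A and B have characteristic polynomial (x - 5)^3 and minimal polynomial (x - 5)^3. Computing further, both have invariant factors (x - 5)^3. Hence A and B are similar.

Yes.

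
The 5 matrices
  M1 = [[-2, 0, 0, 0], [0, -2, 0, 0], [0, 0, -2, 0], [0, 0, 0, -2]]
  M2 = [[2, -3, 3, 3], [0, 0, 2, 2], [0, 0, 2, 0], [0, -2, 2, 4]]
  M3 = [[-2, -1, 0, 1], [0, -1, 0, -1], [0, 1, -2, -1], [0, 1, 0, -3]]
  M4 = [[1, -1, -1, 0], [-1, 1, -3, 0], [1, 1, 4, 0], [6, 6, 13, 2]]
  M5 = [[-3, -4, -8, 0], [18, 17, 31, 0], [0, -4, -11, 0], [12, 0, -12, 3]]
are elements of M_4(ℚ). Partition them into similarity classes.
Characteristic polynomials: χ_{M1} = (x + 2)^4, χ_{M2} = (x - 2)^4, χ_{M3} = (x + 2)^4, χ_{M4} = (x - 2)^4, χ_{M5} = (x - 3)^3(x + 3).

{M1}: invariant factors x + 2, x + 2, x + 2, x + 2.

{M2}: invariant factors x - 2, x - 2, (x - 2)^2.

{M3}: invariant factors x + 2, x + 2, (x + 2)^2.

{M4}: invariant factors x - 2, (x - 2)^3.

{M5}: invariant factors x - 3, (x - 3)^2(x + 3).

Matrices are similar if and only if their invariant-factor lists agree; the partition into similarity classes is {M1}, {M2}, {M3}, {M4}, {M5}.

5 classes: {M1}, {M2}, {M3}, {M4}, {M5}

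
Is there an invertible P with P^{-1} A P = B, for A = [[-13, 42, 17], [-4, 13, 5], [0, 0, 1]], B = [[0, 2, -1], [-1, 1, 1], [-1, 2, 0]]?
Two matrices over a field are similar if and only if they have the same invariant factors.

Both A and B have characteristic polynomial (x - 1)^2(x + 1) and minimal polynomial (x - 1)^2(x + 1). Computing further, both have invariant factors (x - 1)^2(x + 1). Hence A and B are similar.

Yes.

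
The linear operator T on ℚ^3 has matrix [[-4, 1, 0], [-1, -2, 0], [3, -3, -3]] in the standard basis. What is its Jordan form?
The characteristic polynomial is det(xI - A) = (x + 3)^3, so the eigenvalues are -3 (algebraic multiplicity 3).

For λ = -3: rank(A + 3I) = 1, rank((A + 3I)^2) = 0. The eigenspace has dimension 3 - 1 = 2, so there are 2 Jordan blocks; the rank sequence gives block sizes [2, 1].

Assembling the blocks gives the Jordan form J above.

J = [[-3, 1, 0], [0, -3, 0], [0, 0, -3]]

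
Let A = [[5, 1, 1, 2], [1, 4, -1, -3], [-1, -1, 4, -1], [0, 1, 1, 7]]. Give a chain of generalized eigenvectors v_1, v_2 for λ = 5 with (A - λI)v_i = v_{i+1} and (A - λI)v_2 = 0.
v_1 = [[1, 1, -2, 1]]^T, v_2 = [[1, -1, -1, 1]]^T

We seek v_1 ∈ ker((A - 5I)^2) \ ker(A - 5I), then set v_{i+1} = (A - 5I) v_i.

One such chain is v_1 = [[1, 1, -2, 1]]^T, v_2 = [[1, -1, -1, 1]]^T. Check: (A - 5I) v_2 = [[0, 0, 0, 0]]^T = 0.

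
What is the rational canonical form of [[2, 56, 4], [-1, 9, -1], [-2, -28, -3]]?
R = [[0, 0, 18], [1, 0, -21], [0, 1, 8]]

The invariant factors of A (the non-unit diagonal entries of the Smith normal form of xI - A over ℚ[x]) are (x - 3)^2(x - 2), each dividing the next. The characteristic polynomial is their product, (x - 3)^2(x - 2).

The rational canonical form is the block-diagonal matrix of companion matrices C(f_i):
R = [[0, 0, 18], [1, 0, -21], [0, 1, 8]].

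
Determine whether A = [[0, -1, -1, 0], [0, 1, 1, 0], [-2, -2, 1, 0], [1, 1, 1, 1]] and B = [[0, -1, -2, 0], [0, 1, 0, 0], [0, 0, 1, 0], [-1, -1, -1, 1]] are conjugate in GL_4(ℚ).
Yes.

Two matrices over a field are similar if and only if they have the same invariant factors.

Both A and B have characteristic polynomial x(x - 1)^3 and minimal polynomial x(x - 1)^2. Computing further, both have invariant factors x - 1, x(x - 1)^2. Hence A and B are similar.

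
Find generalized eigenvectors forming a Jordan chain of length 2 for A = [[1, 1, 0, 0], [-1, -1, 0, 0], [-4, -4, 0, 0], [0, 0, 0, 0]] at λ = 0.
We seek v_1 ∈ ker(A^2) \ ker(A), then set v_{i+1} = A v_i.

One such chain is v_1 = [[0, 1, 1, 0]]^T, v_2 = [[1, -1, -4, 0]]^T. Check: A v_2 = [[0, 0, 0, 0]]^T = 0.

v_1 = [[0, 1, 1, 0]]^T, v_2 = [[1, -1, -4, 0]]^T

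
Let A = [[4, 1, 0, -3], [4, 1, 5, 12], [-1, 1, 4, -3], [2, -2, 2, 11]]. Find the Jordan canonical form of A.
J = [[5, 1, 0, 0], [0, 5, 1, 0], [0, 0, 5, 0], [0, 0, 0, 5]]

The characteristic polynomial is det(xI - A) = (x - 5)^4, so the eigenvalues are 5 (algebraic multiplicity 4).

For λ = 5: rank(A - 5I) = 2, rank((A - 5I)^2) = 1, rank((A - 5I)^3) = 0. The eigenspace has dimension 4 - 2 = 2, so there are 2 Jordan blocks; the rank sequence gives block sizes [3, 1].

Assembling the blocks gives the Jordan form J above.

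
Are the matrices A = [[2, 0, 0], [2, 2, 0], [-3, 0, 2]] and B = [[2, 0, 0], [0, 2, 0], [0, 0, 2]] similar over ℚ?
Both have characteristic polynomial (x - 2)^3, but the minimal polynomial of A is (x - 2)^2 while the minimal polynomial of B is x - 2. The minimal polynomial is a similarity invariant, so A and B are not similar.

No.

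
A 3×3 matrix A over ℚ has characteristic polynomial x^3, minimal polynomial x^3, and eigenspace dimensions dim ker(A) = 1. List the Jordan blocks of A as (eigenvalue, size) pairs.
λ = 0: algebraic multiplicity 3 (exponent in χ_A), largest block size 3 (exponent in m_A), 1 block (geometric multiplicity). This forces block sizes [3].

Jordan blocks: (0, 3)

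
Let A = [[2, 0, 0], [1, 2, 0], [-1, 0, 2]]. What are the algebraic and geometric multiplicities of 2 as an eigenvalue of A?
The characteristic polynomial is (x - 2)^3, so the factor x - 2 appears with exponent 3: the algebraic multiplicity is 3.

rank(A - 2I) = 1, so the eigenspace has dimension 3 - 1 = 2: the geometric multiplicity is 2.

Since 2 < 3, A is not diagonalizable.

algebraic multiplicity 3, geometric multiplicity 2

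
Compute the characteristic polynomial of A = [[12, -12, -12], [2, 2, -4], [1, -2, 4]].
xI - A = [[x - 12, 12, 12], [-2, x - 2, 4], [-1, 2, x - 4]].

Expanding det(xI - A) along the first row:
det(xI - A) = + (x - 12)·det([[x - 2, 4], [2, x - 4]]) - (12)·det([[-2, 4], [-1, x - 4]]) + (12)·det([[-2, x - 2], [-1, 2]]).

Evaluating gives χ_A(x) = x^3 - 18x^2 + 108x - 216 = (x - 6)^3.

χ_A(x) = (x - 6)^3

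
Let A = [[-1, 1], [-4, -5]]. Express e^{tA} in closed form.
A has Jordan form J = [[-3, 1], [0, -3]] with A = PJP^{-1}, so e^{tA} = P e^{tJ} P^{-1}.

For a Jordan block J_k(λ), e^{tJ_k(λ)} = e^{λt} · (I + tN + t^2 N^2/2! + ... + t^{k-1} N^{k-1}/(k-1)!) where N is the nilpotent superdiagonal part.

Assembling the blocks and conjugating back gives the entries of e^{tA} as shown above.

e^{tA} = [[(2*t + 1)*e^{-3*t}, t*e^{-3*t}], [-4*t*e^{-3*t}, (1 - 2*t)*e^{-3*t}]]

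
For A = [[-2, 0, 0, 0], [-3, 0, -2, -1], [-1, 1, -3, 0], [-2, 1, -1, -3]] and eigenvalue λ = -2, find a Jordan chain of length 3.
v_1 = [[-1, 0, 1, 0]]^T, v_2 = [[0, 1, 0, 1]]^T, v_3 = [[0, 1, 1, 0]]^T

We seek v_1 ∈ ker((A + 2I)^3) \ ker((A + 2I)^2), then set v_{i+1} = (A + 2I) v_i.

One such chain is v_1 = [[-1, 0, 1, 0]]^T, v_2 = [[0, 1, 0, 1]]^T, v_3 = [[0, 1, 1, 0]]^T. Check: (A + 2I) v_3 = [[0, 0, 0, 0]]^T = 0.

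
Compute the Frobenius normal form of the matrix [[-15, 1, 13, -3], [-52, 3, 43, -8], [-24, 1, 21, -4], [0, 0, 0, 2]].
The invariant factors of A (the non-unit diagonal entries of the Smith normal form of xI - A over ℚ[x]) are x - 2, (x - 5)(x - 2)^2, each dividing the next. The characteristic polynomial is their product, (x - 5)(x - 2)^3.

The rational canonical form is the block-diagonal matrix of companion matrices C(f_i):
R = [[2, 0, 0, 0], [0, 0, 0, 20], [0, 1, 0, -24], [0, 0, 1, 9]].

R = [[2, 0, 0, 0], [0, 0, 0, 20], [0, 1, 0, -24], [0, 0, 1, 9]]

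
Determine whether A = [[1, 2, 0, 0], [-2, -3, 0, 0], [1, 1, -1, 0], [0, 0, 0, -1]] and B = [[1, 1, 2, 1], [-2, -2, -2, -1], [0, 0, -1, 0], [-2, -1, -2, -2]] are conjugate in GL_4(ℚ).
Yes.

Two matrices over a field are similar if and only if they have the same invariant factors.

Both A and B have characteristic polynomial (x + 1)^4 and minimal polynomial (x + 1)^2. Computing further, both have invariant factors x + 1, x + 1, (x + 1)^2. Hence A and B are similar.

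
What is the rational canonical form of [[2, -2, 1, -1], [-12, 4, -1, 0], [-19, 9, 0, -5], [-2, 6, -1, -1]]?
The invariant factors of A (the non-unit diagonal entries of the Smith normal form of xI - A over ℚ[x]) are (x - 5)(x^3 - x + 4), each dividing the next. The characteristic polynomial is their product, (x - 5)(x^3 - x + 4).

The rational canonical form is the block-diagonal matrix of companion matrices C(f_i):
R = [[0, 0, 0, 20], [1, 0, 0, -9], [0, 1, 0, 1], [0, 0, 1, 5]].

Note the characteristic polynomial does not split into linear factors over ℚ, so A has no Jordan form over ℚ; the rational canonical form exists over any field.

R = [[0, 0, 0, 20], [1, 0, 0, -9], [0, 1, 0, 1], [0, 0, 1, 5]]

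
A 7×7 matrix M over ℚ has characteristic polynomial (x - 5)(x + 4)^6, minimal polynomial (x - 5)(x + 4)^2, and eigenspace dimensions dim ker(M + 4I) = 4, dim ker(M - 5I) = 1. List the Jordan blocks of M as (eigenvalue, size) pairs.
λ = -4: algebraic multiplicity 6 (exponent in χ_M), largest block size 2 (exponent in m_M), 4 blocks (geometric multiplicity). These force block sizes [2, 2, 1, 1].
λ = 5: algebraic multiplicity 1 (exponent in χ_M), largest block size 1 (exponent in m_M), 1 block (geometric multiplicity). This forces block sizes [1].

Jordan blocks: (-4, 2), (-4, 2), (-4, 1), (-4, 1), (5, 1)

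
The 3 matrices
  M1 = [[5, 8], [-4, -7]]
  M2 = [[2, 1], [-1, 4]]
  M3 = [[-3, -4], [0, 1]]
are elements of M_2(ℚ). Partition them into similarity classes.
2 classes: {M1, M3}, {M2}

Characteristic polynomials: χ_{M1} = (x - 1)(x + 3), χ_{M2} = (x - 3)^2, χ_{M3} = (x - 1)(x + 3).

{M1, M3}: invariant factors (x - 1)(x + 3).

{M2}: invariant factors (x - 3)^2.

Matrices are similar if and only if their invariant-factor lists agree; the partition into similarity classes is {M1, M3}, {M2}.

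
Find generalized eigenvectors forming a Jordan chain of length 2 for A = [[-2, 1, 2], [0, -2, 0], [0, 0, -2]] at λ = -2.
v_1 = [[1, -1, 1]]^T, v_2 = [[1, 0, 0]]^T

We seek v_1 ∈ ker((A + 2I)^2) \ ker(A + 2I), then set v_{i+1} = (A + 2I) v_i.

One such chain is v_1 = [[1, -1, 1]]^T, v_2 = [[1, 0, 0]]^T. Check: (A + 2I) v_2 = [[0, 0, 0]]^T = 0.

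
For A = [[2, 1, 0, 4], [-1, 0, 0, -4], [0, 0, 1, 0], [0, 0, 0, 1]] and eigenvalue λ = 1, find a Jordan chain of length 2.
v_1 = [[1, 4, 0, -1]]^T, v_2 = [[1, -1, 0, 0]]^T

We seek v_1 ∈ ker((A - I)^2) \ ker(A - I), then set v_{i+1} = (A - I) v_i.

One such chain is v_1 = [[1, 4, 0, -1]]^T, v_2 = [[1, -1, 0, 0]]^T. Check: (A - I) v_2 = [[0, 0, 0, 0]]^T = 0.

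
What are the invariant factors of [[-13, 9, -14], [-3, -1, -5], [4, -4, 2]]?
(x + 4)^3

The Jordan structure of A has elementary divisors (x + 4)^3. Arranging the block sizes at each eigenvalue in decreasing order and taking row products gives the invariant factors.

Invariant factors (smallest first, each dividing the next): (x + 4)^3.

Check: the last factor (x + 4)^3 is the minimal polynomial, and the product (x + 4)^3 is the characteristic polynomial.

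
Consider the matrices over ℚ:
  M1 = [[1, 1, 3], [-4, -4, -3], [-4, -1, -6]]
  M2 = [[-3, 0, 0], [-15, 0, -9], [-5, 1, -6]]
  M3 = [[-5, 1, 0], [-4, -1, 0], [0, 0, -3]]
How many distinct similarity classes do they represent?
1 class: {M1, M2, M3}

Characteristic polynomials: χ_{M1} = (x + 3)^3, χ_{M2} = (x + 3)^3, χ_{M3} = (x + 3)^3.

{M1, M2, M3}: invariant factors x + 3, (x + 3)^2.

Matrices are similar if and only if their invariant-factor lists agree; the partition into similarity classes is {M1, M2, M3}.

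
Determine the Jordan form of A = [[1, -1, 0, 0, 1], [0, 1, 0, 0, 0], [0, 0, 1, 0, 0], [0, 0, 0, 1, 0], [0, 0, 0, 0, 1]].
J = [[1, 1, 0, 0, 0], [0, 1, 0, 0, 0], [0, 0, 1, 0, 0], [0, 0, 0, 1, 0], [0, 0, 0, 0, 1]]

The characteristic polynomial is det(xI - A) = (x - 1)^5, so the eigenvalues are 1 (algebraic multiplicity 5).

For λ = 1: rank(A - I) = 1, rank((A - I)^2) = 0. The eigenspace has dimension 5 - 1 = 4, so there are 4 Jordan blocks; the rank sequence gives block sizes [2, 1, 1, 1].

Assembling the blocks gives the Jordan form J above.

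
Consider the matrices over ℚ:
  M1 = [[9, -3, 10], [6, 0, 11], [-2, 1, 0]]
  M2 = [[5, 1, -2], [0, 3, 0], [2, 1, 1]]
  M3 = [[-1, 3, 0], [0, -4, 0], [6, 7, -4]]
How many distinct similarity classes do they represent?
3 classes: {M1}, {M2}, {M3}

Characteristic polynomials: χ_{M1} = (x - 3)^3, χ_{M2} = (x - 3)^3, χ_{M3} = (x + 1)(x + 4)^2.

{M1}: invariant factors (x - 3)^3.

{M2}: invariant factors x - 3, (x - 3)^2.

{M3}: invariant factors (x + 1)(x + 4)^2.

Matrices are similar if and only if their invariant-factor lists agree; the partition into similarity classes is {M1}, {M2}, {M3}.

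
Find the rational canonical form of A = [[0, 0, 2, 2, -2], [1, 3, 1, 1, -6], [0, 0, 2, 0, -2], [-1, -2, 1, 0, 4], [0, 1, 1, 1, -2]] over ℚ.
The invariant factors of A (the non-unit diagonal entries of the Smith normal form of xI - A over ℚ[x]) are x^2 - 2x + 2, (x + 1)(x^2 - 2x + 2), each dividing the next. The characteristic polynomial is their product, (x + 1)(x^2 - 2x + 2)^2.

The rational canonical form is the block-diagonal matrix of companion matrices C(f_i):
R = [[0, -2, 0, 0, 0], [1, 2, 0, 0, 0], [0, 0, 0, 0, -2], [0, 0, 1, 0, 0], [0, 0, 0, 1, 1]].

Note the characteristic polynomial does not split into linear factors over ℚ, so A has no Jordan form over ℚ; the rational canonical form exists over any field.

R = [[0, -2, 0, 0, 0], [1, 2, 0, 0, 0], [0, 0, 0, 0, -2], [0, 0, 1, 0, 0], [0, 0, 0, 1, 1]]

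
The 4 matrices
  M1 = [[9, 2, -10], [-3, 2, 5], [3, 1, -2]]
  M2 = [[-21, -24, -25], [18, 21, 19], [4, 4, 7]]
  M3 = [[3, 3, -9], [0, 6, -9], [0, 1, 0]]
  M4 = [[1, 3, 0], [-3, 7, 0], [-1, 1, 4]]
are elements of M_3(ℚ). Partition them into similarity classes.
Characteristic polynomials: χ_{M1} = (x - 3)^3, χ_{M2} = (x - 3)^2(x - 1), χ_{M3} = (x - 3)^3, χ_{M4} = (x - 4)^3.

{M1, M3}: invariant factors x - 3, (x - 3)^2.

{M2}: invariant factors (x - 3)^2(x - 1).

{M4}: invariant factors x - 4, (x - 4)^2.

Matrices are similar if and only if their invariant-factor lists agree; the partition into similarity classes is {M1, M3}, {M2}, {M4}.

3 classes: {M1, M3}, {M2}, {M4}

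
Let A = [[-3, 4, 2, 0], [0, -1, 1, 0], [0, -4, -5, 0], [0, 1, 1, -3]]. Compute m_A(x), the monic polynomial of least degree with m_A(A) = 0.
The characteristic polynomial factors as (x + 3)^4. The minimal polynomial is ∏(x - λ)^{k_λ} where k_λ is the size of the largest Jordan block at λ.

For λ = -3: rank(A + 3I) = 2, and the largest Jordan block has size 3 (the smallest k with rank((A + 3I)^k) = rank((A + 3I)^(k+1))).

So m_A(x) = (x + 3)^3.

m_A(x) = (x + 3)^3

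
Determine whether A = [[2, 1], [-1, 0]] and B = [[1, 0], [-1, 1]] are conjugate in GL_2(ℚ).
Yes.

Two matrices over a field are similar if and only if they have the same invariant factors.

Both A and B have characteristic polynomial (x - 1)^2 and minimal polynomial (x - 1)^2. Computing further, both have invariant factors (x - 1)^2. Hence A and B are similar.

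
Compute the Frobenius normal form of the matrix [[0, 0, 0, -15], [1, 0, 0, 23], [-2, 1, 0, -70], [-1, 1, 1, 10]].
R = [[0, 0, 0, -15], [1, 0, 0, 38], [0, 1, 0, -32], [0, 0, 1, 10]]

The invariant factors of A (the non-unit diagonal entries of the Smith normal form of xI - A over ℚ[x]) are (x - 5)(x - 3)(x - 1)^2, each dividing the next. The characteristic polynomial is their product, (x - 5)(x - 3)(x - 1)^2.

The rational canonical form is the block-diagonal matrix of companion matrices C(f_i):
R = [[0, 0, 0, -15], [1, 0, 0, 38], [0, 1, 0, -32], [0, 0, 1, 10]].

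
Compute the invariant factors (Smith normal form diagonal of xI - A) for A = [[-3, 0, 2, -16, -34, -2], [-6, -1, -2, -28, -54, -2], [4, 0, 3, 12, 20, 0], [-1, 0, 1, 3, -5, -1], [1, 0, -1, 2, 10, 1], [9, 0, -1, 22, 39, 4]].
(x - 5)(x + 1), (x - 5)^2(x - 3)(x + 1)

The Jordan structure of A has elementary divisors (x + 1), (x + 1), (x - 3), (x - 5)^2, (x - 5). Arranging the block sizes at each eigenvalue in decreasing order and taking row products gives the invariant factors.

Invariant factors (smallest first, each dividing the next): (x - 5)(x + 1), (x - 5)^2(x - 3)(x + 1).

Check: the last factor (x - 5)^2(x - 3)(x + 1) is the minimal polynomial, and the product (x - 5)^3(x - 3)(x + 1)^2 is the characteristic polynomial.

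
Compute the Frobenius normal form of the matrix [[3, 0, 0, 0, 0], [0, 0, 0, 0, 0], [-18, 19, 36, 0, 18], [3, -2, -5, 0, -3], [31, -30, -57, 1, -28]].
The invariant factors of A (the non-unit diagonal entries of the Smith normal form of xI - A over ℚ[x]) are x - 3, x(x - 3)^2(x - 2), each dividing the next. The characteristic polynomial is their product, x(x - 3)^3(x - 2).

The rational canonical form is the block-diagonal matrix of companion matrices C(f_i):
R = [[3, 0, 0, 0, 0], [0, 0, 0, 0, 0], [0, 1, 0, 0, 18], [0, 0, 1, 0, -21], [0, 0, 0, 1, 8]].

R = [[3, 0, 0, 0, 0], [0, 0, 0, 0, 0], [0, 1, 0, 0, 18], [0, 0, 1, 0, -21], [0, 0, 0, 1, 8]]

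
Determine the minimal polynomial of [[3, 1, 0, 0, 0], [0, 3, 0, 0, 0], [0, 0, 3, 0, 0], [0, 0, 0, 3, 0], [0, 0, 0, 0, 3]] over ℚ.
m_A(x) = (x - 3)^2

The characteristic polynomial factors as (x - 3)^5. The minimal polynomial is ∏(x - λ)^{k_λ} where k_λ is the size of the largest Jordan block at λ.

For λ = 3: rank(A - 3I) = 1, and the largest Jordan block has size 2 (the smallest k with rank((A - 3I)^k) = rank((A - 3I)^(k+1))).

So m_A(x) = (x - 3)^2.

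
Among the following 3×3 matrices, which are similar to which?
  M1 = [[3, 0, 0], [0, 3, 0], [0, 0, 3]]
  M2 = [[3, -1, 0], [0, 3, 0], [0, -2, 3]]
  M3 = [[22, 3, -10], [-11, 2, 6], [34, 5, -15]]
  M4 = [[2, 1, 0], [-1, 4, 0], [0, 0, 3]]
Characteristic polynomials: χ_{M1} = (x - 3)^3, χ_{M2} = (x - 3)^3, χ_{M3} = (x - 3)^3, χ_{M4} = (x - 3)^3.

{M1}: invariant factors x - 3, x - 3, x - 3.

{M2, M4}: invariant factors x - 3, (x - 3)^2.

{M3}: invariant factors (x - 3)^3.

Matrices are similar if and only if their invariant-factor lists agree; the partition into similarity classes is {M1}, {M2, M4}, {M3}.

3 classes: {M1}, {M2, M4}, {M3}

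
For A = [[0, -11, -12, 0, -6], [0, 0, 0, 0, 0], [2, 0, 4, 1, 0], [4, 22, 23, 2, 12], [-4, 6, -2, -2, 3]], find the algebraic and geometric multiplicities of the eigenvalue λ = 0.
The characteristic polynomial is x^2(x - 3)^3, so the factor x appears with exponent 2: the algebraic multiplicity is 2.

rank(A) = 4, so the eigenspace has dimension 5 - 4 = 1: the geometric multiplicity is 1.

Since 1 < 2, A is not diagonalizable.

algebraic multiplicity 2, geometric multiplicity 1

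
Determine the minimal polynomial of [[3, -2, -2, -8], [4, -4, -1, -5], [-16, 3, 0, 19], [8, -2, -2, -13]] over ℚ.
m_A(x) = (x + 3)^2(x + 5)

The characteristic polynomial factors as (x + 3)^3(x + 5). The minimal polynomial is ∏(x - λ)^{k_λ} where k_λ is the size of the largest Jordan block at λ.

For λ = -5: rank(A + 5I) = 3, and the largest Jordan block has size 1 (the smallest k with rank((A + 5I)^k) = rank((A + 5I)^(k+1))).
For λ = -3: rank(A + 3I) = 2, and the largest Jordan block has size 2 (the smallest k with rank((A + 3I)^k) = rank((A + 3I)^(k+1))).

So m_A(x) = (x + 3)^2(x + 5).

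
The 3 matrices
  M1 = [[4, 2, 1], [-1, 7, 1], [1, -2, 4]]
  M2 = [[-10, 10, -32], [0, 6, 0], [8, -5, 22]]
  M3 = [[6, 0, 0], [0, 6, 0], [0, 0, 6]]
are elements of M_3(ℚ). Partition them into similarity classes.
Characteristic polynomials: χ_{M1} = (x - 5)^3, χ_{M2} = (x - 6)^3, χ_{M3} = (x - 6)^3.

{M1}: invariant factors x - 5, (x - 5)^2.

{M2}: invariant factors x - 6, (x - 6)^2.

{M3}: invariant factors x - 6, x - 6, x - 6.

Matrices are similar if and only if their invariant-factor lists agree; the partition into similarity classes is {M1}, {M2}, {M3}.

3 classes: {M1}, {M2}, {M3}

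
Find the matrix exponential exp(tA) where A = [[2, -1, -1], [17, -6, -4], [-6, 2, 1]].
A has Jordan form J = [[-1, 1, 0], [0, -1, 1], [0, 0, -1]] with A = PJP^{-1}, so e^{tA} = P e^{tJ} P^{-1}.

For a Jordan block J_k(λ), e^{tJ_k(λ)} = e^{λt} · (I + tN + t^2 N^2/2! + ... + t^{k-1} N^{k-1}/(k-1)!) where N is the nilpotent superdiagonal part.

Assembling the blocks and conjugating back gives the entries of e^{tA} as shown above.

e^{tA} = [[(-t^2 + 3*t + 1)*e^{-t}, -t*e^{-t}, t*(-t - 2)*e^{-t}/2], [t*(17 - 5*t)*e^{-t}, (1 - 5*t)*e^{-t}, t*(-5*t - 8)*e^{-t}/2], [2*t*(t - 3)*e^{-t}, 2*t*e^{-t}, (t^2 + 2*t + 1)*e^{-t}]]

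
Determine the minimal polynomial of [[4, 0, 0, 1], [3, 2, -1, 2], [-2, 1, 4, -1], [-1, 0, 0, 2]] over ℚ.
m_A(x) = (x - 3)^2

The characteristic polynomial factors as (x - 3)^4. The minimal polynomial is ∏(x - λ)^{k_λ} where k_λ is the size of the largest Jordan block at λ.

For λ = 3: rank(A - 3I) = 2, and the largest Jordan block has size 2 (the smallest k with rank((A - 3I)^k) = rank((A - 3I)^(k+1))).

So m_A(x) = (x - 3)^2.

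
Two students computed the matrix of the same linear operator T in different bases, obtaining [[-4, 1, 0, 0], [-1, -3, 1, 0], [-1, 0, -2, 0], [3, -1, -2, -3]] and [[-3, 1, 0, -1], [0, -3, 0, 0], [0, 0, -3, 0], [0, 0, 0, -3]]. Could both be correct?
No.

Both have characteristic polynomial (x + 3)^4, but the minimal polynomial of A is (x + 3)^3 while the minimal polynomial of B is (x + 3)^2. The minimal polynomial is a similarity invariant, so A and B are not similar.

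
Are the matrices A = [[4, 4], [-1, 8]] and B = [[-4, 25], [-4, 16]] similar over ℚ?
Yes.

Two matrices over a field are similar if and only if they have the same invariant factors.

Both A and B have characteristic polynomial (x - 6)^2 and minimal polynomial (x - 6)^2. Computing further, both have invariant factors (x - 6)^2. Hence A and B are similar.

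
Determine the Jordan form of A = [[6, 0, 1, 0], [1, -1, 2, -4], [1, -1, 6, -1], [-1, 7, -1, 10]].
J = [[3, 0, 0, 0], [0, 6, 1, 0], [0, 0, 6, 1], [0, 0, 0, 6]]

The characteristic polynomial is det(xI - A) = (x - 6)^3(x - 3), so the eigenvalues are 3 (algebraic multiplicity 1), 6 (algebraic multiplicity 3).

For λ = 3: algebraic multiplicity 1 gives one 1×1 block.

For λ = 6: rank(A - 6I) = 3, rank((A - 6I)^2) = 2, rank((A - 6I)^3) = 1. The eigenspace has dimension 4 - 3 = 1, so there is 1 Jordan block; the rank sequence gives block sizes [3].

Assembling the blocks gives the Jordan form J above.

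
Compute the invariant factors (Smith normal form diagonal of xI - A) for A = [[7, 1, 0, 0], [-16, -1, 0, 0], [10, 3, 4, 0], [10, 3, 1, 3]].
x - 3, (x - 4)(x - 3)^2

The Jordan structure of A has elementary divisors (x - 3)^2, (x - 3), (x - 4). Arranging the block sizes at each eigenvalue in decreasing order and taking row products gives the invariant factors.

Invariant factors (smallest first, each dividing the next): x - 3, (x - 4)(x - 3)^2.

Check: the last factor (x - 4)(x - 3)^2 is the minimal polynomial, and the product (x - 4)(x - 3)^3 is the characteristic polynomial.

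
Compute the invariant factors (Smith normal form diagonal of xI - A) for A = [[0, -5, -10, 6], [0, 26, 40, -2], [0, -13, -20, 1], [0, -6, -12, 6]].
x^2(x - 6)^2

The Jordan structure of A has elementary divisors x^2, (x - 6)^2. Arranging the block sizes at each eigenvalue in decreasing order and taking row products gives the invariant factors.

Invariant factors (smallest first, each dividing the next): x^2(x - 6)^2.

Check: the last factor x^2(x - 6)^2 is the minimal polynomial, and the product x^2(x - 6)^2 is the characteristic polynomial.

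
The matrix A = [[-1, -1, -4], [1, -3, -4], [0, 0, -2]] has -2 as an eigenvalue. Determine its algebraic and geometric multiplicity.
algebraic multiplicity 3, geometric multiplicity 2

The characteristic polynomial is (x + 2)^3, so the factor x + 2 appears with exponent 3: the algebraic multiplicity is 3.

rank(A + 2I) = 1, so the eigenspace has dimension 3 - 1 = 2: the geometric multiplicity is 2.

Since 2 < 3, A is not diagonalizable.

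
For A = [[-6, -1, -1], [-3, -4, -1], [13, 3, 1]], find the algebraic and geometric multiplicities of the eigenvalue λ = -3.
The characteristic polynomial is (x + 3)^3, so the factor x + 3 appears with exponent 3: the algebraic multiplicity is 3.

rank(A + 3I) = 2, so the eigenspace has dimension 3 - 2 = 1: the geometric multiplicity is 1.

Since 1 < 3, A is not diagonalizable.

algebraic multiplicity 3, geometric multiplicity 1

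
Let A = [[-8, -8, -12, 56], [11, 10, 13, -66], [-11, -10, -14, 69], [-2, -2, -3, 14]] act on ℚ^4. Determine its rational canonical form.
R = [[0, 0, 0, 0], [1, 0, 0, -4], [0, 1, 0, 3], [0, 0, 1, 2]]

The invariant factors of A (the non-unit diagonal entries of the Smith normal form of xI - A over ℚ[x]) are x(x - 1)(x^2 - x - 4), each dividing the next. The characteristic polynomial is their product, x(x - 1)(x^2 - x - 4).

The rational canonical form is the block-diagonal matrix of companion matrices C(f_i):
R = [[0, 0, 0, 0], [1, 0, 0, -4], [0, 1, 0, 3], [0, 0, 1, 2]].

Note the characteristic polynomial does not split into linear factors over ℚ, so A has no Jordan form over ℚ; the rational canonical form exists over any field.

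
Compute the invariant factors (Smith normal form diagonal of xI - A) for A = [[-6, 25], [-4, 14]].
(x - 4)^2

The Jordan structure of A has elementary divisors (x - 4)^2. Arranging the block sizes at each eigenvalue in decreasing order and taking row products gives the invariant factors.

Invariant factors (smallest first, each dividing the next): (x - 4)^2.

Check: the last factor (x - 4)^2 is the minimal polynomial, and the product (x - 4)^2 is the characteristic polynomial.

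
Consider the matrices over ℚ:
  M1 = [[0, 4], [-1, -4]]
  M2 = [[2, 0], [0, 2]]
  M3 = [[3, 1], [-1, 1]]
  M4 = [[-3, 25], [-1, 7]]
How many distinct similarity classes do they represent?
Characteristic polynomials: χ_{M1} = (x + 2)^2, χ_{M2} = (x - 2)^2, χ_{M3} = (x - 2)^2, χ_{M4} = (x - 2)^2.

{M1}: invariant factors (x + 2)^2.

{M2}: invariant factors x - 2, x - 2.

{M3, M4}: invariant factors (x - 2)^2.

Matrices are similar if and only if their invariant-factor lists agree; the partition into similarity classes is {M1}, {M2}, {M3, M4}.

3 classes: {M1}, {M2}, {M3, M4}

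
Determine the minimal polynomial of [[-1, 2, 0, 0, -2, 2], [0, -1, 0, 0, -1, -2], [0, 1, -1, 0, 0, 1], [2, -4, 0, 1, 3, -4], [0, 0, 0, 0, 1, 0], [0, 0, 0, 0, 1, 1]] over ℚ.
m_A(x) = (x - 1)^2(x + 1)^2

The characteristic polynomial factors as (x - 1)^3(x + 1)^3. The minimal polynomial is ∏(x - λ)^{k_λ} where k_λ is the size of the largest Jordan block at λ.

For λ = -1: rank(A + I) = 4, and the largest Jordan block has size 2 (the smallest k with rank((A + I)^k) = rank((A + I)^(k+1))).
For λ = 1: rank(A - I) = 4, and the largest Jordan block has size 2 (the smallest k with rank((A - I)^k) = rank((A - I)^(k+1))).

So m_A(x) = (x - 1)^2(x + 1)^2.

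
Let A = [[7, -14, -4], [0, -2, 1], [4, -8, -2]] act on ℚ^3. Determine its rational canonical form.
R = [[0, 0, -4], [1, 0, 0], [0, 1, 3]]

The invariant factors of A (the non-unit diagonal entries of the Smith normal form of xI - A over ℚ[x]) are (x - 2)^2(x + 1), each dividing the next. The characteristic polynomial is their product, (x - 2)^2(x + 1).

The rational canonical form is the block-diagonal matrix of companion matrices C(f_i):
R = [[0, 0, -4], [1, 0, 0], [0, 1, 3]].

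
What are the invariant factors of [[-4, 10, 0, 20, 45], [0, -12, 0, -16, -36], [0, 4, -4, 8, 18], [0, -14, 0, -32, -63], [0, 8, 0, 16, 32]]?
The Jordan structure of A has elementary divisors (x + 4)^2, (x + 4), (x + 4), (x + 4). Arranging the block sizes at each eigenvalue in decreasing order and taking row products gives the invariant factors.

Invariant factors (smallest first, each dividing the next): x + 4, x + 4, x + 4, (x + 4)^2.

Check: the last factor (x + 4)^2 is the minimal polynomial, and the product (x + 4)^5 is the characteristic polynomial.

x + 4, x + 4, x + 4, (x + 4)^2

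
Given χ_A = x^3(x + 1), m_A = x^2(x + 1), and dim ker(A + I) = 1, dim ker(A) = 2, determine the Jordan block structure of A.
Jordan blocks: (-1, 1), (0, 2), (0, 1)

λ = -1: algebraic multiplicity 1 (exponent in χ_A), largest block size 1 (exponent in m_A), 1 block (geometric multiplicity). This forces block sizes [1].
λ = 0: algebraic multiplicity 3 (exponent in χ_A), largest block size 2 (exponent in m_A), 2 blocks (geometric multiplicity). These force block sizes [2, 1].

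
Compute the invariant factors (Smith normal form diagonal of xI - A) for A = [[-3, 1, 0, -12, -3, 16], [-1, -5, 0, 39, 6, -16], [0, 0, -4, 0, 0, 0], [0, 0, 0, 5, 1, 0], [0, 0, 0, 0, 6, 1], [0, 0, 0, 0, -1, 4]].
x + 4, (x - 5)^3(x + 4)^2

The Jordan structure of A has elementary divisors (x + 4)^2, (x + 4), (x - 5)^3. Arranging the block sizes at each eigenvalue in decreasing order and taking row products gives the invariant factors.

Invariant factors (smallest first, each dividing the next): x + 4, (x - 5)^3(x + 4)^2.

Check: the last factor (x - 5)^3(x + 4)^2 is the minimal polynomial, and the product (x - 5)^3(x + 4)^3 is the characteristic polynomial.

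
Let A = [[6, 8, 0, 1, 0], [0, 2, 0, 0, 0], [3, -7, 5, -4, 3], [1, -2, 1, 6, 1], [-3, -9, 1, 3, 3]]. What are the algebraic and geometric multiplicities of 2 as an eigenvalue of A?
algebraic multiplicity 2, geometric multiplicity 1

The characteristic polynomial is (x - 6)^3(x - 2)^2, so the factor x - 2 appears with exponent 2: the algebraic multiplicity is 2.

rank(A - 2I) = 4, so the eigenspace has dimension 5 - 4 = 1: the geometric multiplicity is 1.

Since 1 < 2, A is not diagonalizable.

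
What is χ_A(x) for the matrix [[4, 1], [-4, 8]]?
xI - A = [[x - 4, -1], [4, x - 8]].

Expanding det(xI - A) along the first row:
det(xI - A) = + (x - 4)·det([[x - 8]]) - (-1)·det([[4]]).

Evaluating gives χ_A(x) = x^2 - 12x + 36 = (x - 6)^2.

χ_A(x) = (x - 6)^2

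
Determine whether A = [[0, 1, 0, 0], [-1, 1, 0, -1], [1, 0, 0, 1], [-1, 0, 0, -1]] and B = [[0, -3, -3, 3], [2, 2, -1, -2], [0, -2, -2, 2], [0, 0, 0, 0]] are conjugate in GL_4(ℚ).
Two matrices over a field are similar if and only if they have the same invariant factors.

Both A and B have characteristic polynomial x^4 and minimal polynomial x^3. Computing further, both have invariant factors x, x^3. Hence A and B are similar.

Yes.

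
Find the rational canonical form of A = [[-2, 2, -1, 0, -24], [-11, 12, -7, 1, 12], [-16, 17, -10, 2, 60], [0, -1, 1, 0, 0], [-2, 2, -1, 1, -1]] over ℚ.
The invariant factors of A (the non-unit diagonal entries of the Smith normal form of xI - A over ℚ[x]) are (x + 1)(x^2 - 6)^2, each dividing the next. The characteristic polynomial is their product, (x + 1)(x^2 - 6)^2.

The rational canonical form is the block-diagonal matrix of companion matrices C(f_i):
R = [[0, 0, 0, 0, -36], [1, 0, 0, 0, -36], [0, 1, 0, 0, 12], [0, 0, 1, 0, 12], [0, 0, 0, 1, -1]].

Note the characteristic polynomial does not split into linear factors over ℚ, so A has no Jordan form over ℚ; the rational canonical form exists over any field.

R = [[0, 0, 0, 0, -36], [1, 0, 0, 0, -36], [0, 1, 0, 0, 12], [0, 0, 1, 0, 12], [0, 0, 0, 1, -1]]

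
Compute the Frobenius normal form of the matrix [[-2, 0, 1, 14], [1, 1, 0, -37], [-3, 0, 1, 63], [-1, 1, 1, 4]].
The invariant factors of A (the non-unit diagonal entries of the Smith normal form of xI - A over ℚ[x]) are (x - 3)(x + 3)(x^2 - 4x - 3), each dividing the next. The characteristic polynomial is their product, (x - 3)(x + 3)(x^2 - 4x - 3).

The rational canonical form is the block-diagonal matrix of companion matrices C(f_i):
R = [[0, 0, 0, -27], [1, 0, 0, -36], [0, 1, 0, 12], [0, 0, 1, 4]].

Note the characteristic polynomial does not split into linear factors over ℚ, so A has no Jordan form over ℚ; the rational canonical form exists over any field.

R = [[0, 0, 0, -27], [1, 0, 0, -36], [0, 1, 0, 12], [0, 0, 1, 4]]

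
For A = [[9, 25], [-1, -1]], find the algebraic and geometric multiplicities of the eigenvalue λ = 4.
algebraic multiplicity 2, geometric multiplicity 1

The characteristic polynomial is (x - 4)^2, so the factor x - 4 appears with exponent 2: the algebraic multiplicity is 2.

rank(A - 4I) = 1, so the eigenspace has dimension 2 - 1 = 1: the geometric multiplicity is 1.

Since 1 < 2, A is not diagonalizable.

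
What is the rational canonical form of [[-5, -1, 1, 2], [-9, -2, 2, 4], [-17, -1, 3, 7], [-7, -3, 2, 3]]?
R = [[0, 0, 0, 1], [1, 0, 0, 2], [0, 1, 0, 1], [0, 0, 1, -1]]

The invariant factors of A (the non-unit diagonal entries of the Smith normal form of xI - A over ℚ[x]) are (x + 1)(x^3 - x - 1), each dividing the next. The characteristic polynomial is their product, (x + 1)(x^3 - x - 1).

The rational canonical form is the block-diagonal matrix of companion matrices C(f_i):
R = [[0, 0, 0, 1], [1, 0, 0, 2], [0, 1, 0, 1], [0, 0, 1, -1]].

Note the characteristic polynomial does not split into linear factors over ℚ, so A has no Jordan form over ℚ; the rational canonical form exists over any field.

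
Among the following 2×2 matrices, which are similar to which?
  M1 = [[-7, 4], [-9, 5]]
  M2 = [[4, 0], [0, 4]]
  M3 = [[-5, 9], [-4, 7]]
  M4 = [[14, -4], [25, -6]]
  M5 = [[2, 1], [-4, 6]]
Characteristic polynomials: χ_{M1} = (x + 1)^2, χ_{M2} = (x - 4)^2, χ_{M3} = (x - 1)^2, χ_{M4} = (x - 4)^2, χ_{M5} = (x - 4)^2.

{M1}: invariant factors (x + 1)^2.

{M2}: invariant factors x - 4, x - 4.

{M3}: invariant factors (x - 1)^2.

{M4, M5}: invariant factors (x - 4)^2.

Matrices are similar if and only if their invariant-factor lists agree; the partition into similarity classes is {M1}, {M2}, {M3}, {M4, M5}.

4 classes: {M1}, {M2}, {M3}, {M4, M5}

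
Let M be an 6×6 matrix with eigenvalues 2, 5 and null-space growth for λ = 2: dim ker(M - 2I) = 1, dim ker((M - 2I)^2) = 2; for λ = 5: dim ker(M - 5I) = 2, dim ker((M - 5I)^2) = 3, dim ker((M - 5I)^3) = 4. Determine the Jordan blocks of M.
λ = 2: successive nullity increments [1, 1] count blocks of size ≥ k; block sizes are [2].
λ = 5: successive nullity increments [2, 1, 1] count blocks of size ≥ k; block sizes are [3, 1].

Jordan blocks: (2, 2), (5, 3), (5, 1)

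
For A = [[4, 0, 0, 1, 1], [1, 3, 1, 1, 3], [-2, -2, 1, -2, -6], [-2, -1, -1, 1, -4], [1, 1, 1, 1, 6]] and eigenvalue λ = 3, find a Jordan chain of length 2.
We seek v_1 ∈ ker((A - 3I)^2) \ ker(A - 3I), then set v_{i+1} = (A - 3I) v_i.

One such chain is v_1 = [[-3, 0, -1, 1, 1]]^T, v_2 = [[-1, 0, 0, 1, 0]]^T. Check: (A - 3I) v_2 = [[0, 0, 0, 0, 0]]^T = 0.

v_1 = [[-3, 0, -1, 1, 1]]^T, v_2 = [[-1, 0, 0, 1, 0]]^T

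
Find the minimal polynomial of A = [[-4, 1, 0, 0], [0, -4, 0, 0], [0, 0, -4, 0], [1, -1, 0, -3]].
m_A(x) = (x + 3)(x + 4)^2

The characteristic polynomial factors as (x + 3)(x + 4)^3. The minimal polynomial is ∏(x - λ)^{k_λ} where k_λ is the size of the largest Jordan block at λ.

For λ = -4: rank(A + 4I) = 2, and the largest Jordan block has size 2 (the smallest k with rank((A + 4I)^k) = rank((A + 4I)^(k+1))).
For λ = -3: rank(A + 3I) = 3, and the largest Jordan block has size 1 (the smallest k with rank((A + 3I)^k) = rank((A + 3I)^(k+1))).

So m_A(x) = (x + 3)(x + 4)^2.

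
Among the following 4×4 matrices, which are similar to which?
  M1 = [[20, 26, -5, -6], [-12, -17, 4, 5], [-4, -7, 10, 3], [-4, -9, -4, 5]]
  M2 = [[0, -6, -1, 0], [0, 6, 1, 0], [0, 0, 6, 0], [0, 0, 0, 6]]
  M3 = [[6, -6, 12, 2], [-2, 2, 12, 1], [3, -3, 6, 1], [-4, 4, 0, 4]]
Characteristic polynomials: χ_{M1} = x(x - 6)^3, χ_{M2} = x(x - 6)^3, χ_{M3} = x(x - 6)^3.

{M1, M3}: invariant factors x(x - 6)^3.

{M2}: invariant factors x - 6, x(x - 6)^2.

Matrices are similar if and only if their invariant-factor lists agree; the partition into similarity classes is {M1, M3}, {M2}.

2 classes: {M1, M3}, {M2}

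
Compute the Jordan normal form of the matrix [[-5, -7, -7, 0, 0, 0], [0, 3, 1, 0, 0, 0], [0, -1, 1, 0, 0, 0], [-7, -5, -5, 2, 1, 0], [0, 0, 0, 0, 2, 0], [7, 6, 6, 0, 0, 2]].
J = [[-5, 0, 0, 0, 0, 0], [0, 2, 1, 0, 0, 0], [0, 0, 2, 0, 0, 0], [0, 0, 0, 2, 1, 0], [0, 0, 0, 0, 2, 0], [0, 0, 0, 0, 0, 2]]

The characteristic polynomial is det(xI - A) = (x - 2)^5(x + 5), so the eigenvalues are -5 (algebraic multiplicity 1), 2 (algebraic multiplicity 5).

For λ = -5: algebraic multiplicity 1 gives one 1×1 block.

For λ = 2: rank(A - 2I) = 3, rank((A - 2I)^2) = 1. The eigenspace has dimension 6 - 3 = 3, so there are 3 Jordan blocks; the rank sequence gives block sizes [2, 2, 1].

Assembling the blocks gives the Jordan form J above.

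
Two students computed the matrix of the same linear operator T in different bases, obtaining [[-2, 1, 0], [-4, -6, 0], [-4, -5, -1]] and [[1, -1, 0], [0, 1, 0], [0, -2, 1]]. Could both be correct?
trace(A) = -9 but trace(B) = 3. The trace is a similarity invariant, so A and B are not similar.

No.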